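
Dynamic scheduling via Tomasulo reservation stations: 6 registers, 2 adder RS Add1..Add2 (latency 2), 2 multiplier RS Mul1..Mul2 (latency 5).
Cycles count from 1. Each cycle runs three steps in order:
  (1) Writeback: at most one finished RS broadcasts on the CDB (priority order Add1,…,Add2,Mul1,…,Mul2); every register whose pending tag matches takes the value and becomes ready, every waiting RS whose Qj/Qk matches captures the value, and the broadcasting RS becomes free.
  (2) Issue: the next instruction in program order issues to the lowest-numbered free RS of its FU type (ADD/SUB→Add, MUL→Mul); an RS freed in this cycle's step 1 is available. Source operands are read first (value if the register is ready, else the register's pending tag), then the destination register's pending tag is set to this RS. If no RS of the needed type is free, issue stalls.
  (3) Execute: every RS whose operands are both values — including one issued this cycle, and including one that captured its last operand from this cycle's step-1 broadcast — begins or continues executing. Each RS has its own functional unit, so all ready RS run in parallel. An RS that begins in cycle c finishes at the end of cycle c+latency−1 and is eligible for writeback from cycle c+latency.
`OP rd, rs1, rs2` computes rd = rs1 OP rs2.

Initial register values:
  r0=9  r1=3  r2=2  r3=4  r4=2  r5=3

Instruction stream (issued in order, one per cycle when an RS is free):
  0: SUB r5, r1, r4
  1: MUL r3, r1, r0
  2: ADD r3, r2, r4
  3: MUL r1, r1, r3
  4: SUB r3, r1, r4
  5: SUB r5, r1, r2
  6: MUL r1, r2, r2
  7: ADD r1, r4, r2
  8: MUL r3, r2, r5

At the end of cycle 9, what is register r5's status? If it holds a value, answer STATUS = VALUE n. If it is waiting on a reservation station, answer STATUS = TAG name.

STATUS = TAG Add2

c1: issue SUB r5<-Add1 | r0:9,r1:3,r2:2,r3:4,r4:2,r5:Add1
c2: issue MUL r3<-Mul1 | r0:9,r1:3,r2:2,r3:Mul1,r4:2,r5:Add1
c3: CDB Add1=1; issue ADD r3<-Add1 | r0:9,r1:3,r2:2,r3:Add1,r4:2,r5:1
c4: issue MUL r1<-Mul2 | r0:9,r1:Mul2,r2:2,r3:Add1,r4:2,r5:1
c5: CDB Add1=4; issue SUB r3<-Add1 | r0:9,r1:Mul2,r2:2,r3:Add1,r4:2,r5:1
c6: issue SUB r5<-Add2 | r0:9,r1:Mul2,r2:2,r3:Add1,r4:2,r5:Add2
c7: CDB Mul1=27; issue MUL r1<-Mul1 | r0:9,r1:Mul1,r2:2,r3:Add1,r4:2,r5:Add2
c8: stall | r0:9,r1:Mul1,r2:2,r3:Add1,r4:2,r5:Add2
c9: stall | r0:9,r1:Mul1,r2:2,r3:Add1,r4:2,r5:Add2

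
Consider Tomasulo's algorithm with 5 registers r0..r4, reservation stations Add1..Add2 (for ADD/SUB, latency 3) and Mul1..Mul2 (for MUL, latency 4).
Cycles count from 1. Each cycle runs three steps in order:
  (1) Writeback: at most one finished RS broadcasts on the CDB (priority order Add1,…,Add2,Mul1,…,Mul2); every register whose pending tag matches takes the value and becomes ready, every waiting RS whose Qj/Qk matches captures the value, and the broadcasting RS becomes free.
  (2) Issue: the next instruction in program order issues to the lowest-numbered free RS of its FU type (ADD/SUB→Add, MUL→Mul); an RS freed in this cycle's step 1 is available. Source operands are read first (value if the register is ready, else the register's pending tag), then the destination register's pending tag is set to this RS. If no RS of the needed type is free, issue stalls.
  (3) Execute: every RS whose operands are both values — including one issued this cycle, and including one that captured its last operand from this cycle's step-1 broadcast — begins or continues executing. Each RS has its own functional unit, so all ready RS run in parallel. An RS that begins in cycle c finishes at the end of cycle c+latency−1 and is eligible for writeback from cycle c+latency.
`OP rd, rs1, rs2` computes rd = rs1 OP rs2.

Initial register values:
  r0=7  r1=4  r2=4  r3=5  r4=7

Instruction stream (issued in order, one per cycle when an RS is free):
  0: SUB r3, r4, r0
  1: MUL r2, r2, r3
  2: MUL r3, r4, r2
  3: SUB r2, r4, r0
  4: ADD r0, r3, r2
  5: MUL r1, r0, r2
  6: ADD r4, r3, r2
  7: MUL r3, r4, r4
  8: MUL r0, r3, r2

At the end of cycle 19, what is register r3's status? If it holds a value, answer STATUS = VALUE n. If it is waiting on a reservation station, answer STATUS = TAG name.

  c1: issue SUB r3<-Add1  regs: r0:7,r1:4,r2:4,r3:Add1,r4:7
  c2: issue MUL r2<-Mul1  regs: r0:7,r1:4,r2:Mul1,r3:Add1,r4:7
  c3: issue MUL r3<-Mul2  regs: r0:7,r1:4,r2:Mul1,r3:Mul2,r4:7
  c4: CDB Add1=0; issue SUB r2<-Add1  regs: r0:7,r1:4,r2:Add1,r3:Mul2,r4:7
  c5: issue ADD r0<-Add2  regs: r0:Add2,r1:4,r2:Add1,r3:Mul2,r4:7
  c6: stall  regs: r0:Add2,r1:4,r2:Add1,r3:Mul2,r4:7
  c7: CDB Add1=0; stall  regs: r0:Add2,r1:4,r2:0,r3:Mul2,r4:7
  c8: CDB Mul1=0; issue MUL r1<-Mul1  regs: r0:Add2,r1:Mul1,r2:0,r3:Mul2,r4:7
  c9: issue ADD r4<-Add1  regs: r0:Add2,r1:Mul1,r2:0,r3:Mul2,r4:Add1
  c10: stall  regs: r0:Add2,r1:Mul1,r2:0,r3:Mul2,r4:Add1
  c11: stall  regs: r0:Add2,r1:Mul1,r2:0,r3:Mul2,r4:Add1
  c12: CDB Mul2=0; issue MUL r3<-Mul2  regs: r0:Add2,r1:Mul1,r2:0,r3:Mul2,r4:Add1
  c13: stall  regs: r0:Add2,r1:Mul1,r2:0,r3:Mul2,r4:Add1
  c14: stall  regs: r0:Add2,r1:Mul1,r2:0,r3:Mul2,r4:Add1
  c15: CDB Add1=0; stall  regs: r0:Add2,r1:Mul1,r2:0,r3:Mul2,r4:0
  c16: CDB Add2=0; stall  regs: r0:0,r1:Mul1,r2:0,r3:Mul2,r4:0
  c17: stall  regs: r0:0,r1:Mul1,r2:0,r3:Mul2,r4:0
  c18: stall  regs: r0:0,r1:Mul1,r2:0,r3:Mul2,r4:0
  c19: CDB Mul2=0; issue MUL r0<-Mul2  regs: r0:Mul2,r1:Mul1,r2:0,r3:0,r4:0

STATUS = VALUE 0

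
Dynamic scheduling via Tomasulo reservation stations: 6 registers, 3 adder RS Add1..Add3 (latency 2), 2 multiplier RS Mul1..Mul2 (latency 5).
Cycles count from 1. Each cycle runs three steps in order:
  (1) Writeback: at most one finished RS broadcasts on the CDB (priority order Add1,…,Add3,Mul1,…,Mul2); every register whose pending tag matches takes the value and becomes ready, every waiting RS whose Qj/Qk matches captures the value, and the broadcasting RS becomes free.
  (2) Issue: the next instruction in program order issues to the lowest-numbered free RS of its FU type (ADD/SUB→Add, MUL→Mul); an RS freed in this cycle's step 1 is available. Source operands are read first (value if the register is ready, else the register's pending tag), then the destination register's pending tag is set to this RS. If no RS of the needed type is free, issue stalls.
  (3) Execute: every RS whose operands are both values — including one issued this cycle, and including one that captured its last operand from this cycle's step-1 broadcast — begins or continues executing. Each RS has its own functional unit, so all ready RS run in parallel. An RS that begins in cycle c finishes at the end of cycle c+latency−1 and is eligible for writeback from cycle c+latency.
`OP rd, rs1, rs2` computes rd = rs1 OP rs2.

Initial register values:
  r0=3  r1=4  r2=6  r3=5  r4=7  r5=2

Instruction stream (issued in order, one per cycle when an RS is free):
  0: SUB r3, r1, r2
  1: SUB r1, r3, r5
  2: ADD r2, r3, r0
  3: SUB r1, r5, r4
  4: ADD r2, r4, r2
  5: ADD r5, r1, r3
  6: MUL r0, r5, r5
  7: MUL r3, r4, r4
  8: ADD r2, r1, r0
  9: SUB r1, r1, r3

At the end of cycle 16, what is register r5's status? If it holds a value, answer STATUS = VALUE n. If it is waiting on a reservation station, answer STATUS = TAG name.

cycle 1: issue SUB r3<-Add1 // r0:3,r1:4,r2:6,r3:Add1,r4:7,r5:2
cycle 2: issue SUB r1<-Add2 // r0:3,r1:Add2,r2:6,r3:Add1,r4:7,r5:2
cycle 3: CDB Add1=-2; issue ADD r2<-Add1 // r0:3,r1:Add2,r2:Add1,r3:-2,r4:7,r5:2
cycle 4: issue SUB r1<-Add3 // r0:3,r1:Add3,r2:Add1,r3:-2,r4:7,r5:2
cycle 5: CDB Add1=1; issue ADD r2<-Add1 // r0:3,r1:Add3,r2:Add1,r3:-2,r4:7,r5:2
cycle 6: CDB Add2=-4; issue ADD r5<-Add2 // r0:3,r1:Add3,r2:Add1,r3:-2,r4:7,r5:Add2
cycle 7: CDB Add1=8; issue MUL r0<-Mul1 // r0:Mul1,r1:Add3,r2:8,r3:-2,r4:7,r5:Add2
cycle 8: CDB Add3=-5; issue MUL r3<-Mul2 // r0:Mul1,r1:-5,r2:8,r3:Mul2,r4:7,r5:Add2
cycle 9: issue ADD r2<-Add1 // r0:Mul1,r1:-5,r2:Add1,r3:Mul2,r4:7,r5:Add2
cycle 10: CDB Add2=-7; issue SUB r1<-Add2 // r0:Mul1,r1:Add2,r2:Add1,r3:Mul2,r4:7,r5:-7
cycle 11: - // r0:Mul1,r1:Add2,r2:Add1,r3:Mul2,r4:7,r5:-7
cycle 12: - // r0:Mul1,r1:Add2,r2:Add1,r3:Mul2,r4:7,r5:-7
cycle 13: CDB Mul2=49 // r0:Mul1,r1:Add2,r2:Add1,r3:49,r4:7,r5:-7
cycle 14: - // r0:Mul1,r1:Add2,r2:Add1,r3:49,r4:7,r5:-7
cycle 15: CDB Add2=-54 // r0:Mul1,r1:-54,r2:Add1,r3:49,r4:7,r5:-7
cycle 16: CDB Mul1=49 // r0:49,r1:-54,r2:Add1,r3:49,r4:7,r5:-7

STATUS = VALUE -7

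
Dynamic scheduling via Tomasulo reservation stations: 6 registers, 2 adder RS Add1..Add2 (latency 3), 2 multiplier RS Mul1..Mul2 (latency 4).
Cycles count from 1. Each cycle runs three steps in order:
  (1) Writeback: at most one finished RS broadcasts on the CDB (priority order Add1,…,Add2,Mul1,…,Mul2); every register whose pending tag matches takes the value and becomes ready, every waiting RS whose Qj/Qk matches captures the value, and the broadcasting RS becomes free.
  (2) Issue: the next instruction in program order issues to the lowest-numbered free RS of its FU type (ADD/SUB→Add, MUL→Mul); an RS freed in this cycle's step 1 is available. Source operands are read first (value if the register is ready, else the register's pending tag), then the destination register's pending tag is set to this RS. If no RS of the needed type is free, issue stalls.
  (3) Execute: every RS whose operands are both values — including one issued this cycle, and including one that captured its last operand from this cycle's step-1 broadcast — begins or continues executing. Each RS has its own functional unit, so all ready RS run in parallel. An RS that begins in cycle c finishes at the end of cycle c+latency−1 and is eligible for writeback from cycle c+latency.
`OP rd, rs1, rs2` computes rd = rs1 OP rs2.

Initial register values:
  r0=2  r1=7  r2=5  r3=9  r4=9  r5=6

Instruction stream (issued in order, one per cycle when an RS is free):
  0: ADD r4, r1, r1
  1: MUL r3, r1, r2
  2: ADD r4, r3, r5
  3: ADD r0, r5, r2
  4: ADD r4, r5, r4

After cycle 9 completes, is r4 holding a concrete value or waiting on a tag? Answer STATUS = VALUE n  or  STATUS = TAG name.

STATUS = TAG Add1

c1: issue ADD r4<-Add1 | r0:2,r1:7,r2:5,r3:9,r4:Add1,r5:6
c2: issue MUL r3<-Mul1 | r0:2,r1:7,r2:5,r3:Mul1,r4:Add1,r5:6
c3: issue ADD r4<-Add2 | r0:2,r1:7,r2:5,r3:Mul1,r4:Add2,r5:6
c4: CDB Add1=14; issue ADD r0<-Add1 | r0:Add1,r1:7,r2:5,r3:Mul1,r4:Add2,r5:6
c5: stall | r0:Add1,r1:7,r2:5,r3:Mul1,r4:Add2,r5:6
c6: CDB Mul1=35; stall | r0:Add1,r1:7,r2:5,r3:35,r4:Add2,r5:6
c7: CDB Add1=11; issue ADD r4<-Add1 | r0:11,r1:7,r2:5,r3:35,r4:Add1,r5:6
c8: - | r0:11,r1:7,r2:5,r3:35,r4:Add1,r5:6
c9: CDB Add2=41 | r0:11,r1:7,r2:5,r3:35,r4:Add1,r5:6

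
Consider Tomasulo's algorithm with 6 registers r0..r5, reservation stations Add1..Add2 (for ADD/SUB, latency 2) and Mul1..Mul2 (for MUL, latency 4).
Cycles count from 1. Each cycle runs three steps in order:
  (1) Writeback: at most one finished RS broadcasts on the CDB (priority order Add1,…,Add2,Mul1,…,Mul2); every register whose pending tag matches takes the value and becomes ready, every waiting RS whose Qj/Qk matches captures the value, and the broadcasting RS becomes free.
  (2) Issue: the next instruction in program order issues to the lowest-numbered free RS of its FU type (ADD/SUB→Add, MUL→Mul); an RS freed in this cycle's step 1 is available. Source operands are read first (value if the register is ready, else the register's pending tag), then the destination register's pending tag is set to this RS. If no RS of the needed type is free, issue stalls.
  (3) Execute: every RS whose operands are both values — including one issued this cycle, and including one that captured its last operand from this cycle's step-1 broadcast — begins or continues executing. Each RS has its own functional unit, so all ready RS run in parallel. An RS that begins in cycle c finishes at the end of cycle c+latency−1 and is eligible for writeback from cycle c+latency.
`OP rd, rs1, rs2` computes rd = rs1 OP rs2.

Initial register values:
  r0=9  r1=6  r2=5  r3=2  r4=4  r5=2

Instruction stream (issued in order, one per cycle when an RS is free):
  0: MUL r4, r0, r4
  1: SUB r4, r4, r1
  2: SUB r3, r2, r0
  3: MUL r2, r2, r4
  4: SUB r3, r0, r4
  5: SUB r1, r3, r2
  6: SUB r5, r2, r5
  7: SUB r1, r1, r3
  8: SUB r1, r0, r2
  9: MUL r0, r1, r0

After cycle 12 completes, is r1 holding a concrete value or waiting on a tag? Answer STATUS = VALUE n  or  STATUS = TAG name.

c1: issue MUL r4<-Mul1 | r0:9,r1:6,r2:5,r3:2,r4:Mul1,r5:2
c2: issue SUB r4<-Add1 | r0:9,r1:6,r2:5,r3:2,r4:Add1,r5:2
c3: issue SUB r3<-Add2 | r0:9,r1:6,r2:5,r3:Add2,r4:Add1,r5:2
c4: issue MUL r2<-Mul2 | r0:9,r1:6,r2:Mul2,r3:Add2,r4:Add1,r5:2
c5: CDB Add2=-4; issue SUB r3<-Add2 | r0:9,r1:6,r2:Mul2,r3:Add2,r4:Add1,r5:2
c6: CDB Mul1=36; stall | r0:9,r1:6,r2:Mul2,r3:Add2,r4:Add1,r5:2
c7: stall | r0:9,r1:6,r2:Mul2,r3:Add2,r4:Add1,r5:2
c8: CDB Add1=30; issue SUB r1<-Add1 | r0:9,r1:Add1,r2:Mul2,r3:Add2,r4:30,r5:2
c9: stall | r0:9,r1:Add1,r2:Mul2,r3:Add2,r4:30,r5:2
c10: CDB Add2=-21; issue SUB r5<-Add2 | r0:9,r1:Add1,r2:Mul2,r3:-21,r4:30,r5:Add2
c11: stall | r0:9,r1:Add1,r2:Mul2,r3:-21,r4:30,r5:Add2
c12: CDB Mul2=150; stall | r0:9,r1:Add1,r2:150,r3:-21,r4:30,r5:Add2

STATUS = TAG Add1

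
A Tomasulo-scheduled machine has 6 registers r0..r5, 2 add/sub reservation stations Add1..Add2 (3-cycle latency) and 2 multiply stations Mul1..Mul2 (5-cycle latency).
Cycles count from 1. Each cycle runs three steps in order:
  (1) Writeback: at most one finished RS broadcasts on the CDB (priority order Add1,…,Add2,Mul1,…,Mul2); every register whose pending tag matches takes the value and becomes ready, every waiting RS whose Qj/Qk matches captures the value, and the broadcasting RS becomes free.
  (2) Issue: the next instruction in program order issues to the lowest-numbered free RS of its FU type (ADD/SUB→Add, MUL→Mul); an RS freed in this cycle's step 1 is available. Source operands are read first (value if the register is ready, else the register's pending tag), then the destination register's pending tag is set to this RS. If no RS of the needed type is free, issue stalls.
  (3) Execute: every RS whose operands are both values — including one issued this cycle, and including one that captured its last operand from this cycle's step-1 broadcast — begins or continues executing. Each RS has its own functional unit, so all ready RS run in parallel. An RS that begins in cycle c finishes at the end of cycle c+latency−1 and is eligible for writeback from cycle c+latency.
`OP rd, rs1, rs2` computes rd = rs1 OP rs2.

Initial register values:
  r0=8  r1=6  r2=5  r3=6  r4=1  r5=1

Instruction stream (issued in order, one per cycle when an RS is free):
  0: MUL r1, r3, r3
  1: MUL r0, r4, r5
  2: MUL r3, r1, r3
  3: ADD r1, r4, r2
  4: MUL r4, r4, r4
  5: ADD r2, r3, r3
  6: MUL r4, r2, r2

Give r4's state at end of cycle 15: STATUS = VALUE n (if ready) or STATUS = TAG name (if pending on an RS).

STATUS = TAG Mul1

cycle 1: issue MUL r1<-Mul1 // r0:8,r1:Mul1,r2:5,r3:6,r4:1,r5:1
cycle 2: issue MUL r0<-Mul2 // r0:Mul2,r1:Mul1,r2:5,r3:6,r4:1,r5:1
cycle 3: stall // r0:Mul2,r1:Mul1,r2:5,r3:6,r4:1,r5:1
cycle 4: stall // r0:Mul2,r1:Mul1,r2:5,r3:6,r4:1,r5:1
cycle 5: stall // r0:Mul2,r1:Mul1,r2:5,r3:6,r4:1,r5:1
cycle 6: CDB Mul1=36; issue MUL r3<-Mul1 // r0:Mul2,r1:36,r2:5,r3:Mul1,r4:1,r5:1
cycle 7: CDB Mul2=1; issue ADD r1<-Add1 // r0:1,r1:Add1,r2:5,r3:Mul1,r4:1,r5:1
cycle 8: issue MUL r4<-Mul2 // r0:1,r1:Add1,r2:5,r3:Mul1,r4:Mul2,r5:1
cycle 9: issue ADD r2<-Add2 // r0:1,r1:Add1,r2:Add2,r3:Mul1,r4:Mul2,r5:1
cycle 10: CDB Add1=6; stall // r0:1,r1:6,r2:Add2,r3:Mul1,r4:Mul2,r5:1
cycle 11: CDB Mul1=216; issue MUL r4<-Mul1 // r0:1,r1:6,r2:Add2,r3:216,r4:Mul1,r5:1
cycle 12: - // r0:1,r1:6,r2:Add2,r3:216,r4:Mul1,r5:1
cycle 13: CDB Mul2=1 // r0:1,r1:6,r2:Add2,r3:216,r4:Mul1,r5:1
cycle 14: CDB Add2=432 // r0:1,r1:6,r2:432,r3:216,r4:Mul1,r5:1
cycle 15: - // r0:1,r1:6,r2:432,r3:216,r4:Mul1,r5:1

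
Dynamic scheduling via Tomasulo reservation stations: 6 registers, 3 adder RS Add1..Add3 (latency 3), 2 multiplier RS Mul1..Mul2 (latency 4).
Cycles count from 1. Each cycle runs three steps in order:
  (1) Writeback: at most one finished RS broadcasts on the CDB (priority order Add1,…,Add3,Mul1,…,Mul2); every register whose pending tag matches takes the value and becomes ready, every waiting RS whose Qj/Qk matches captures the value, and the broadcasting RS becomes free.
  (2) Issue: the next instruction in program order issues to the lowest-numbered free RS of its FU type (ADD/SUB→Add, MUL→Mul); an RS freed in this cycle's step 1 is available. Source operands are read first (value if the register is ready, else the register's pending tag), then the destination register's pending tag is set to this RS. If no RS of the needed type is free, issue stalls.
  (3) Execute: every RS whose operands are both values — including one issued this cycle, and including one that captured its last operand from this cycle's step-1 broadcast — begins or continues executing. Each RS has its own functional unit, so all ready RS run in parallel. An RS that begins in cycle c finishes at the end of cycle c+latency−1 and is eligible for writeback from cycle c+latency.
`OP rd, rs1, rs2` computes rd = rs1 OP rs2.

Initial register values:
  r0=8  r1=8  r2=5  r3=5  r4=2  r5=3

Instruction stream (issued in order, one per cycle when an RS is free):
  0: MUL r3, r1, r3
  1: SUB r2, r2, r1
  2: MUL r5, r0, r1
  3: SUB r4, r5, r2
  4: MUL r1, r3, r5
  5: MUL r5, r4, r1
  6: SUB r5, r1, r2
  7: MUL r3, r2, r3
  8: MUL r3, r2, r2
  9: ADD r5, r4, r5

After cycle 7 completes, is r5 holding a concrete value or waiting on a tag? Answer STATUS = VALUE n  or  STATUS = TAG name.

cycle 1: issue MUL r3<-Mul1 // r0:8,r1:8,r2:5,r3:Mul1,r4:2,r5:3
cycle 2: issue SUB r2<-Add1 // r0:8,r1:8,r2:Add1,r3:Mul1,r4:2,r5:3
cycle 3: issue MUL r5<-Mul2 // r0:8,r1:8,r2:Add1,r3:Mul1,r4:2,r5:Mul2
cycle 4: issue SUB r4<-Add2 // r0:8,r1:8,r2:Add1,r3:Mul1,r4:Add2,r5:Mul2
cycle 5: CDB Add1=-3; stall // r0:8,r1:8,r2:-3,r3:Mul1,r4:Add2,r5:Mul2
cycle 6: CDB Mul1=40; issue MUL r1<-Mul1 // r0:8,r1:Mul1,r2:-3,r3:40,r4:Add2,r5:Mul2
cycle 7: CDB Mul2=64; issue MUL r5<-Mul2 // r0:8,r1:Mul1,r2:-3,r3:40,r4:Add2,r5:Mul2

STATUS = TAG Mul2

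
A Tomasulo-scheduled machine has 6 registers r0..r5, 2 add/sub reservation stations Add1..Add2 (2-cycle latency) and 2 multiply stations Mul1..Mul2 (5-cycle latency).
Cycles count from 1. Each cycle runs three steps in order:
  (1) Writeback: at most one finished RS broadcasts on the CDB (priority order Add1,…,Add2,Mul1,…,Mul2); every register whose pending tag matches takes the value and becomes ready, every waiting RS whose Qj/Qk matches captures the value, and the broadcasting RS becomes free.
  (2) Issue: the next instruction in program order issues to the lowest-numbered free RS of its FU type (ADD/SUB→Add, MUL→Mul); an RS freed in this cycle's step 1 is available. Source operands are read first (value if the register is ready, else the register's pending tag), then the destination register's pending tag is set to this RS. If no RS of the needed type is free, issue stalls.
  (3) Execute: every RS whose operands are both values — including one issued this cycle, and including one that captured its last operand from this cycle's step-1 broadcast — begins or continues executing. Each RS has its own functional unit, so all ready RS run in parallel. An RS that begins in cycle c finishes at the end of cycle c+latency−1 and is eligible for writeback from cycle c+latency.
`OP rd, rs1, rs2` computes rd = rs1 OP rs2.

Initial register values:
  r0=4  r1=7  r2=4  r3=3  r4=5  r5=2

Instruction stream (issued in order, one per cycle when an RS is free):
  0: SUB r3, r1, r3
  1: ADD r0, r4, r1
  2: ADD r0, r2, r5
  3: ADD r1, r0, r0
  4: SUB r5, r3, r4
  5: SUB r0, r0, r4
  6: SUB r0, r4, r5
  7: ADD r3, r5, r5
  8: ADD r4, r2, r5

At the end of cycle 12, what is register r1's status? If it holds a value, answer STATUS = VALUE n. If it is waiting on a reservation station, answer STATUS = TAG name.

  c1: issue SUB r3<-Add1  regs: r0:4,r1:7,r2:4,r3:Add1,r4:5,r5:2
  c2: issue ADD r0<-Add2  regs: r0:Add2,r1:7,r2:4,r3:Add1,r4:5,r5:2
  c3: CDB Add1=4; issue ADD r0<-Add1  regs: r0:Add1,r1:7,r2:4,r3:4,r4:5,r5:2
  c4: CDB Add2=12; issue ADD r1<-Add2  regs: r0:Add1,r1:Add2,r2:4,r3:4,r4:5,r5:2
  c5: CDB Add1=6; issue SUB r5<-Add1  regs: r0:6,r1:Add2,r2:4,r3:4,r4:5,r5:Add1
  c6: stall  regs: r0:6,r1:Add2,r2:4,r3:4,r4:5,r5:Add1
  c7: CDB Add1=-1; issue SUB r0<-Add1  regs: r0:Add1,r1:Add2,r2:4,r3:4,r4:5,r5:-1
  c8: CDB Add2=12; issue SUB r0<-Add2  regs: r0:Add2,r1:12,r2:4,r3:4,r4:5,r5:-1
  c9: CDB Add1=1; issue ADD r3<-Add1  regs: r0:Add2,r1:12,r2:4,r3:Add1,r4:5,r5:-1
  c10: CDB Add2=6; issue ADD r4<-Add2  regs: r0:6,r1:12,r2:4,r3:Add1,r4:Add2,r5:-1
  c11: CDB Add1=-2  regs: r0:6,r1:12,r2:4,r3:-2,r4:Add2,r5:-1
  c12: CDB Add2=3  regs: r0:6,r1:12,r2:4,r3:-2,r4:3,r5:-1

STATUS = VALUE 12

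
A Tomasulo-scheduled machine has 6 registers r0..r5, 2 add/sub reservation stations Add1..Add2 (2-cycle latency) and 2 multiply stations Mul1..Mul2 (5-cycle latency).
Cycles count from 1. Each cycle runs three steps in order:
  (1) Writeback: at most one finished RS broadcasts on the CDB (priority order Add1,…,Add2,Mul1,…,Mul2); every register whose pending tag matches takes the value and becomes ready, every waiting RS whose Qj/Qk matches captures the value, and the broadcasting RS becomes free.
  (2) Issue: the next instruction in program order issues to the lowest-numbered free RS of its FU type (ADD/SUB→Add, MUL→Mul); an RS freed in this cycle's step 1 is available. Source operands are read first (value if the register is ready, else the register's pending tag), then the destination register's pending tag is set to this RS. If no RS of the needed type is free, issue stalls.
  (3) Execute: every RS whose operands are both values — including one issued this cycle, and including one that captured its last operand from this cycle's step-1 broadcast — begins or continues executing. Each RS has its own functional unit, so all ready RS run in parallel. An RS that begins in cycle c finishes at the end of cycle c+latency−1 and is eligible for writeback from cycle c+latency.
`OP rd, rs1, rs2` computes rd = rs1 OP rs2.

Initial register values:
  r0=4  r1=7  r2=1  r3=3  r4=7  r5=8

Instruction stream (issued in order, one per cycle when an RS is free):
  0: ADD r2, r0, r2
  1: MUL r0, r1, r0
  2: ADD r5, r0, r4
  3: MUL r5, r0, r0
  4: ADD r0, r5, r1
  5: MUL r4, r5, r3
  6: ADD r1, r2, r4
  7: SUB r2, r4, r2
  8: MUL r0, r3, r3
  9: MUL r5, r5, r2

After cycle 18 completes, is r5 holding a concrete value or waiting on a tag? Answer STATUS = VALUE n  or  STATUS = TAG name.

cycle 1: issue ADD r2<-Add1 // r0:4,r1:7,r2:Add1,r3:3,r4:7,r5:8
cycle 2: issue MUL r0<-Mul1 // r0:Mul1,r1:7,r2:Add1,r3:3,r4:7,r5:8
cycle 3: CDB Add1=5; issue ADD r5<-Add1 // r0:Mul1,r1:7,r2:5,r3:3,r4:7,r5:Add1
cycle 4: issue MUL r5<-Mul2 // r0:Mul1,r1:7,r2:5,r3:3,r4:7,r5:Mul2
cycle 5: issue ADD r0<-Add2 // r0:Add2,r1:7,r2:5,r3:3,r4:7,r5:Mul2
cycle 6: stall // r0:Add2,r1:7,r2:5,r3:3,r4:7,r5:Mul2
cycle 7: CDB Mul1=28; issue MUL r4<-Mul1 // r0:Add2,r1:7,r2:5,r3:3,r4:Mul1,r5:Mul2
cycle 8: stall // r0:Add2,r1:7,r2:5,r3:3,r4:Mul1,r5:Mul2
cycle 9: CDB Add1=35; issue ADD r1<-Add1 // r0:Add2,r1:Add1,r2:5,r3:3,r4:Mul1,r5:Mul2
cycle 10: stall // r0:Add2,r1:Add1,r2:5,r3:3,r4:Mul1,r5:Mul2
cycle 11: stall // r0:Add2,r1:Add1,r2:5,r3:3,r4:Mul1,r5:Mul2
cycle 12: CDB Mul2=784; stall // r0:Add2,r1:Add1,r2:5,r3:3,r4:Mul1,r5:784
cycle 13: stall // r0:Add2,r1:Add1,r2:5,r3:3,r4:Mul1,r5:784
cycle 14: CDB Add2=791; issue SUB r2<-Add2 // r0:791,r1:Add1,r2:Add2,r3:3,r4:Mul1,r5:784
cycle 15: issue MUL r0<-Mul2 // r0:Mul2,r1:Add1,r2:Add2,r3:3,r4:Mul1,r5:784
cycle 16: stall // r0:Mul2,r1:Add1,r2:Add2,r3:3,r4:Mul1,r5:784
cycle 17: CDB Mul1=2352; issue MUL r5<-Mul1 // r0:Mul2,r1:Add1,r2:Add2,r3:3,r4:2352,r5:Mul1
cycle 18: - // r0:Mul2,r1:Add1,r2:Add2,r3:3,r4:2352,r5:Mul1

STATUS = TAG Mul1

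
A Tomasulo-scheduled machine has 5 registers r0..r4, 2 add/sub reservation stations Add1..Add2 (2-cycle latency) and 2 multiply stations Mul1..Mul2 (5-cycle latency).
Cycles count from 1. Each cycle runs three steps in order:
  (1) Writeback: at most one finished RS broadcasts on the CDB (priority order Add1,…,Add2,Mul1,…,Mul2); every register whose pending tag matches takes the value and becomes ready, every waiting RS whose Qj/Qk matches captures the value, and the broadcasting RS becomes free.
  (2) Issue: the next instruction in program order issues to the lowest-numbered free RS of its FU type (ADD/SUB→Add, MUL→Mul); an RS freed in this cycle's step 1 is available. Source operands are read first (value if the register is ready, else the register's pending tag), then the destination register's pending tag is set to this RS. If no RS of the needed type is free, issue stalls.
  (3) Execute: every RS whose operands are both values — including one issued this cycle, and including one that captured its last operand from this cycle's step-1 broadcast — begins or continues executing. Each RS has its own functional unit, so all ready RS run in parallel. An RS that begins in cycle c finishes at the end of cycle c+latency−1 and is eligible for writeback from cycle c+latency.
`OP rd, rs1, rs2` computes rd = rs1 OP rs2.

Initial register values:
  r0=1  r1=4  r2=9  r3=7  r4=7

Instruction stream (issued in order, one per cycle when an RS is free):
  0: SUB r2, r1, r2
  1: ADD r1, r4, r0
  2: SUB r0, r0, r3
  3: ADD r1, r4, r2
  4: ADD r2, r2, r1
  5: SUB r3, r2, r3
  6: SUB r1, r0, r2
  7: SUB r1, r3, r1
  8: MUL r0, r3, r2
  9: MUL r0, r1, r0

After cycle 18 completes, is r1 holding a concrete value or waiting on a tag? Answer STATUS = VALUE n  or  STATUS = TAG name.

  c1: issue SUB r2<-Add1  regs: r0:1,r1:4,r2:Add1,r3:7,r4:7
  c2: issue ADD r1<-Add2  regs: r0:1,r1:Add2,r2:Add1,r3:7,r4:7
  c3: CDB Add1=-5; issue SUB r0<-Add1  regs: r0:Add1,r1:Add2,r2:-5,r3:7,r4:7
  c4: CDB Add2=8; issue ADD r1<-Add2  regs: r0:Add1,r1:Add2,r2:-5,r3:7,r4:7
  c5: CDB Add1=-6; issue ADD r2<-Add1  regs: r0:-6,r1:Add2,r2:Add1,r3:7,r4:7
  c6: CDB Add2=2; issue SUB r3<-Add2  regs: r0:-6,r1:2,r2:Add1,r3:Add2,r4:7
  c7: stall  regs: r0:-6,r1:2,r2:Add1,r3:Add2,r4:7
  c8: CDB Add1=-3; issue SUB r1<-Add1  regs: r0:-6,r1:Add1,r2:-3,r3:Add2,r4:7
  c9: stall  regs: r0:-6,r1:Add1,r2:-3,r3:Add2,r4:7
  c10: CDB Add1=-3; issue SUB r1<-Add1  regs: r0:-6,r1:Add1,r2:-3,r3:Add2,r4:7
  c11: CDB Add2=-10; issue MUL r0<-Mul1  regs: r0:Mul1,r1:Add1,r2:-3,r3:-10,r4:7
  c12: issue MUL r0<-Mul2  regs: r0:Mul2,r1:Add1,r2:-3,r3:-10,r4:7
  c13: CDB Add1=-7  regs: r0:Mul2,r1:-7,r2:-3,r3:-10,r4:7
  c14: -  regs: r0:Mul2,r1:-7,r2:-3,r3:-10,r4:7
  c15: -  regs: r0:Mul2,r1:-7,r2:-3,r3:-10,r4:7
  c16: CDB Mul1=30  regs: r0:Mul2,r1:-7,r2:-3,r3:-10,r4:7
  c17: -  regs: r0:Mul2,r1:-7,r2:-3,r3:-10,r4:7
  c18: -  regs: r0:Mul2,r1:-7,r2:-3,r3:-10,r4:7

STATUS = VALUE -7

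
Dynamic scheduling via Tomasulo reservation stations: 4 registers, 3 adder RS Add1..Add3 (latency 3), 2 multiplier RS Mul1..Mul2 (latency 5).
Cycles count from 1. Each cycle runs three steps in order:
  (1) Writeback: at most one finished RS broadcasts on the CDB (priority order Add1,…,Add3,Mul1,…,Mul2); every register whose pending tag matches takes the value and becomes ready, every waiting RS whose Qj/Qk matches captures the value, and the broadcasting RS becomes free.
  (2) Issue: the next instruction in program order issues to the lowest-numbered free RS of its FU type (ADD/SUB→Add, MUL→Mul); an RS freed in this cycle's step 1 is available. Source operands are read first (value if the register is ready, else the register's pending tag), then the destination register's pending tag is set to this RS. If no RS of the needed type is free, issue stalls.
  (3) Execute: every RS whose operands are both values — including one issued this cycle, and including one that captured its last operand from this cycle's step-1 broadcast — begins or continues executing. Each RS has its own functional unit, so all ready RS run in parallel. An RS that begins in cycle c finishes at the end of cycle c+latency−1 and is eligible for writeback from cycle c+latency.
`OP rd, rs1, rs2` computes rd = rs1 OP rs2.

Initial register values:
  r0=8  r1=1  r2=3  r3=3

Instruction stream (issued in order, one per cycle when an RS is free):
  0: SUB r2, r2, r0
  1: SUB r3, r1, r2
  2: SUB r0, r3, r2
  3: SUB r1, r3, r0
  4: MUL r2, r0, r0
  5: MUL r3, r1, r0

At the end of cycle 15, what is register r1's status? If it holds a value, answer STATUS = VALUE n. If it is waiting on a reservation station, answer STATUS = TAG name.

cycle 1: issue SUB r2<-Add1 // r0:8,r1:1,r2:Add1,r3:3
cycle 2: issue SUB r3<-Add2 // r0:8,r1:1,r2:Add1,r3:Add2
cycle 3: issue SUB r0<-Add3 // r0:Add3,r1:1,r2:Add1,r3:Add2
cycle 4: CDB Add1=-5; issue SUB r1<-Add1 // r0:Add3,r1:Add1,r2:-5,r3:Add2
cycle 5: issue MUL r2<-Mul1 // r0:Add3,r1:Add1,r2:Mul1,r3:Add2
cycle 6: issue MUL r3<-Mul2 // r0:Add3,r1:Add1,r2:Mul1,r3:Mul2
cycle 7: CDB Add2=6 // r0:Add3,r1:Add1,r2:Mul1,r3:Mul2
cycle 8: - // r0:Add3,r1:Add1,r2:Mul1,r3:Mul2
cycle 9: - // r0:Add3,r1:Add1,r2:Mul1,r3:Mul2
cycle 10: CDB Add3=11 // r0:11,r1:Add1,r2:Mul1,r3:Mul2
cycle 11: - // r0:11,r1:Add1,r2:Mul1,r3:Mul2
cycle 12: - // r0:11,r1:Add1,r2:Mul1,r3:Mul2
cycle 13: CDB Add1=-5 // r0:11,r1:-5,r2:Mul1,r3:Mul2
cycle 14: - // r0:11,r1:-5,r2:Mul1,r3:Mul2
cycle 15: CDB Mul1=121 // r0:11,r1:-5,r2:121,r3:Mul2

STATUS = VALUE -5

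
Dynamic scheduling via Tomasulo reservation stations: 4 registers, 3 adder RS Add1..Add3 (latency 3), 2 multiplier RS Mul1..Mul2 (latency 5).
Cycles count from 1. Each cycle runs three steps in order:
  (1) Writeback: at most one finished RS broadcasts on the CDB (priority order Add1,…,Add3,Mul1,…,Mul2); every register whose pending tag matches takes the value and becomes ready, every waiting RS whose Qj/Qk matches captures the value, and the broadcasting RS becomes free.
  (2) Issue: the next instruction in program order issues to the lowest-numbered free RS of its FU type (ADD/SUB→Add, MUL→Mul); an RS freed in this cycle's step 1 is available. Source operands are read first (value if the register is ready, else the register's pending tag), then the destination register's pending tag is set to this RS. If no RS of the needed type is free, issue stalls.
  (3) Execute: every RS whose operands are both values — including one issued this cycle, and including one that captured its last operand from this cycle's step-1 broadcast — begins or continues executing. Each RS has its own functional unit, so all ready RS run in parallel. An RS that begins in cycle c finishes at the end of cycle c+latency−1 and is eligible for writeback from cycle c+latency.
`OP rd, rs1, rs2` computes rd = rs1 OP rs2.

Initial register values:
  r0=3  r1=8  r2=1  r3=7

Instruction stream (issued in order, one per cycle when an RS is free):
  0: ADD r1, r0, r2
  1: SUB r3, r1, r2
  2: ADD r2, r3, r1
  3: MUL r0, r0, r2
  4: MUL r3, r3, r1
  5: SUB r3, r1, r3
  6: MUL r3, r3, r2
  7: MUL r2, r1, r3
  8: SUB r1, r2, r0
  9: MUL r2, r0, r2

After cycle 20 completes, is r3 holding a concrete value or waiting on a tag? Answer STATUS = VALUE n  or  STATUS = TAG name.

STATUS = VALUE -56

cycle 1: issue ADD r1<-Add1 // r0:3,r1:Add1,r2:1,r3:7
cycle 2: issue SUB r3<-Add2 // r0:3,r1:Add1,r2:1,r3:Add2
cycle 3: issue ADD r2<-Add3 // r0:3,r1:Add1,r2:Add3,r3:Add2
cycle 4: CDB Add1=4; issue MUL r0<-Mul1 // r0:Mul1,r1:4,r2:Add3,r3:Add2
cycle 5: issue MUL r3<-Mul2 // r0:Mul1,r1:4,r2:Add3,r3:Mul2
cycle 6: issue SUB r3<-Add1 // r0:Mul1,r1:4,r2:Add3,r3:Add1
cycle 7: CDB Add2=3; stall // r0:Mul1,r1:4,r2:Add3,r3:Add1
cycle 8: stall // r0:Mul1,r1:4,r2:Add3,r3:Add1
cycle 9: stall // r0:Mul1,r1:4,r2:Add3,r3:Add1
cycle 10: CDB Add3=7; stall // r0:Mul1,r1:4,r2:7,r3:Add1
cycle 11: stall // r0:Mul1,r1:4,r2:7,r3:Add1
cycle 12: CDB Mul2=12; issue MUL r3<-Mul2 // r0:Mul1,r1:4,r2:7,r3:Mul2
cycle 13: stall // r0:Mul1,r1:4,r2:7,r3:Mul2
cycle 14: stall // r0:Mul1,r1:4,r2:7,r3:Mul2
cycle 15: CDB Add1=-8; stall // r0:Mul1,r1:4,r2:7,r3:Mul2
cycle 16: CDB Mul1=21; issue MUL r2<-Mul1 // r0:21,r1:4,r2:Mul1,r3:Mul2
cycle 17: issue SUB r1<-Add1 // r0:21,r1:Add1,r2:Mul1,r3:Mul2
cycle 18: stall // r0:21,r1:Add1,r2:Mul1,r3:Mul2
cycle 19: stall // r0:21,r1:Add1,r2:Mul1,r3:Mul2
cycle 20: CDB Mul2=-56; issue MUL r2<-Mul2 // r0:21,r1:Add1,r2:Mul2,r3:-56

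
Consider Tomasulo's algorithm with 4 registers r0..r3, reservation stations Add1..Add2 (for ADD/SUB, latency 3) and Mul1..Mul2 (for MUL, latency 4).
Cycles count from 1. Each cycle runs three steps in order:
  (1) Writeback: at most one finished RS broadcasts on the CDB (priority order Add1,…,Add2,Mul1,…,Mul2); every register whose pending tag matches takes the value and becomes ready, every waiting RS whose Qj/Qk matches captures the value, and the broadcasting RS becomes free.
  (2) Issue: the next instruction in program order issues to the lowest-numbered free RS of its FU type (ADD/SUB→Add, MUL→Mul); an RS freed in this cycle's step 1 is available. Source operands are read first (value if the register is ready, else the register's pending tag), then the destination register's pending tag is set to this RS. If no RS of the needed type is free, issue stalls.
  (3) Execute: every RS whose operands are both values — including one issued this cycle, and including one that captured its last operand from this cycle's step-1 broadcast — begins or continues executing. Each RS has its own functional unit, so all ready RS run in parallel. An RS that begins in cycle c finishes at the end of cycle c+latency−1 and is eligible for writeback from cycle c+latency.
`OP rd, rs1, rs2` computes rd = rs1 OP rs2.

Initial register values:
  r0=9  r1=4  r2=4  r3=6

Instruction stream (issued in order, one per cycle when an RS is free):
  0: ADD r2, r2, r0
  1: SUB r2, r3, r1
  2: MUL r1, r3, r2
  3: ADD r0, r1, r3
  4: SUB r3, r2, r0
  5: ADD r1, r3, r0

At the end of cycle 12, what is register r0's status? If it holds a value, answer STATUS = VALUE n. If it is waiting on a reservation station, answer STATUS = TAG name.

STATUS = VALUE 18

c1: issue ADD r2<-Add1 | r0:9,r1:4,r2:Add1,r3:6
c2: issue SUB r2<-Add2 | r0:9,r1:4,r2:Add2,r3:6
c3: issue MUL r1<-Mul1 | r0:9,r1:Mul1,r2:Add2,r3:6
c4: CDB Add1=13; issue ADD r0<-Add1 | r0:Add1,r1:Mul1,r2:Add2,r3:6
c5: CDB Add2=2; issue SUB r3<-Add2 | r0:Add1,r1:Mul1,r2:2,r3:Add2
c6: stall | r0:Add1,r1:Mul1,r2:2,r3:Add2
c7: stall | r0:Add1,r1:Mul1,r2:2,r3:Add2
c8: stall | r0:Add1,r1:Mul1,r2:2,r3:Add2
c9: CDB Mul1=12; stall | r0:Add1,r1:12,r2:2,r3:Add2
c10: stall | r0:Add1,r1:12,r2:2,r3:Add2
c11: stall | r0:Add1,r1:12,r2:2,r3:Add2
c12: CDB Add1=18; issue ADD r1<-Add1 | r0:18,r1:Add1,r2:2,r3:Add2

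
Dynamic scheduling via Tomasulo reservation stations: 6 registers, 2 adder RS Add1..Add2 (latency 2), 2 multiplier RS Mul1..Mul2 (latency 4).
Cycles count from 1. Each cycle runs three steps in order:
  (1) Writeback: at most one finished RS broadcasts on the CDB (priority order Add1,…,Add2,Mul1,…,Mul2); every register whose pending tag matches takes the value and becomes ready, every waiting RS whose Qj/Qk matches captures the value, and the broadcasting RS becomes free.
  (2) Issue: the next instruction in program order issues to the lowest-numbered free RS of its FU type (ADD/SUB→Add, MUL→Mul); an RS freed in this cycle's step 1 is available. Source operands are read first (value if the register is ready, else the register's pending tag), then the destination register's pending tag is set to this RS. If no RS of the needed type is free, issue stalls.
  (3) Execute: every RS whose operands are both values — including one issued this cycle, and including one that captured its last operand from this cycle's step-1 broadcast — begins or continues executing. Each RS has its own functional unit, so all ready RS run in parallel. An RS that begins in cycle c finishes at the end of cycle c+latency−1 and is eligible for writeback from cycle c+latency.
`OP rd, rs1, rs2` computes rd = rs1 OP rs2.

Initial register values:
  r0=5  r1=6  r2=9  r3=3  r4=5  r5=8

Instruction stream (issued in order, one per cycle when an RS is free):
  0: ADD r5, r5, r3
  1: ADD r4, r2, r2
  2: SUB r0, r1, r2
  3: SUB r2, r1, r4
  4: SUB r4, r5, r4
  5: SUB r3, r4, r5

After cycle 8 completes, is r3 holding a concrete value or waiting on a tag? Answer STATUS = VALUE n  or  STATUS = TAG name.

c1: issue ADD r5<-Add1 | r0:5,r1:6,r2:9,r3:3,r4:5,r5:Add1
c2: issue ADD r4<-Add2 | r0:5,r1:6,r2:9,r3:3,r4:Add2,r5:Add1
c3: CDB Add1=11; issue SUB r0<-Add1 | r0:Add1,r1:6,r2:9,r3:3,r4:Add2,r5:11
c4: CDB Add2=18; issue SUB r2<-Add2 | r0:Add1,r1:6,r2:Add2,r3:3,r4:18,r5:11
c5: CDB Add1=-3; issue SUB r4<-Add1 | r0:-3,r1:6,r2:Add2,r3:3,r4:Add1,r5:11
c6: CDB Add2=-12; issue SUB r3<-Add2 | r0:-3,r1:6,r2:-12,r3:Add2,r4:Add1,r5:11
c7: CDB Add1=-7 | r0:-3,r1:6,r2:-12,r3:Add2,r4:-7,r5:11
c8: - | r0:-3,r1:6,r2:-12,r3:Add2,r4:-7,r5:11

STATUS = TAG Add2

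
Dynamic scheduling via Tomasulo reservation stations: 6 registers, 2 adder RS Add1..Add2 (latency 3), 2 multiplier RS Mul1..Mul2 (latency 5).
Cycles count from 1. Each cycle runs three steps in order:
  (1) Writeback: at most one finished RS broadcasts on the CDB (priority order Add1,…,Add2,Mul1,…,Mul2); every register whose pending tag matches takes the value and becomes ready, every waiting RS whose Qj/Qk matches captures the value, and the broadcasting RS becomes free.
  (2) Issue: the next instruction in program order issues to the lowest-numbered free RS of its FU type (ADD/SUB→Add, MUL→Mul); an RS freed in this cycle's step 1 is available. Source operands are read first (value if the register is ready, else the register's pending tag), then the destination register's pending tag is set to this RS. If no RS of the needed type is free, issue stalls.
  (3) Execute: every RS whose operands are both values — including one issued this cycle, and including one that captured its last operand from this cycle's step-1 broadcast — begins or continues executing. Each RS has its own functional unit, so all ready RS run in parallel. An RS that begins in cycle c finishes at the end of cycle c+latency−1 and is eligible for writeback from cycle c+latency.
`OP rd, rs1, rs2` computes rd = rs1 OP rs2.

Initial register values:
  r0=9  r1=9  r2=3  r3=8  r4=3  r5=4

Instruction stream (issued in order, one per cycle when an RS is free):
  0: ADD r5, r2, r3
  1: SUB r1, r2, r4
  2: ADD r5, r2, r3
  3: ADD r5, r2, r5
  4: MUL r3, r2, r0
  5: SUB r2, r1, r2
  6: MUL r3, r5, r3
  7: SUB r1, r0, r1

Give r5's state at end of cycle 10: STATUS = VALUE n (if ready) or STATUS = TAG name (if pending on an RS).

STATUS = TAG Add2

  c1: issue ADD r5<-Add1  regs: r0:9,r1:9,r2:3,r3:8,r4:3,r5:Add1
  c2: issue SUB r1<-Add2  regs: r0:9,r1:Add2,r2:3,r3:8,r4:3,r5:Add1
  c3: stall  regs: r0:9,r1:Add2,r2:3,r3:8,r4:3,r5:Add1
  c4: CDB Add1=11; issue ADD r5<-Add1  regs: r0:9,r1:Add2,r2:3,r3:8,r4:3,r5:Add1
  c5: CDB Add2=0; issue ADD r5<-Add2  regs: r0:9,r1:0,r2:3,r3:8,r4:3,r5:Add2
  c6: issue MUL r3<-Mul1  regs: r0:9,r1:0,r2:3,r3:Mul1,r4:3,r5:Add2
  c7: CDB Add1=11; issue SUB r2<-Add1  regs: r0:9,r1:0,r2:Add1,r3:Mul1,r4:3,r5:Add2
  c8: issue MUL r3<-Mul2  regs: r0:9,r1:0,r2:Add1,r3:Mul2,r4:3,r5:Add2
  c9: stall  regs: r0:9,r1:0,r2:Add1,r3:Mul2,r4:3,r5:Add2
  c10: CDB Add1=-3; issue SUB r1<-Add1  regs: r0:9,r1:Add1,r2:-3,r3:Mul2,r4:3,r5:Add2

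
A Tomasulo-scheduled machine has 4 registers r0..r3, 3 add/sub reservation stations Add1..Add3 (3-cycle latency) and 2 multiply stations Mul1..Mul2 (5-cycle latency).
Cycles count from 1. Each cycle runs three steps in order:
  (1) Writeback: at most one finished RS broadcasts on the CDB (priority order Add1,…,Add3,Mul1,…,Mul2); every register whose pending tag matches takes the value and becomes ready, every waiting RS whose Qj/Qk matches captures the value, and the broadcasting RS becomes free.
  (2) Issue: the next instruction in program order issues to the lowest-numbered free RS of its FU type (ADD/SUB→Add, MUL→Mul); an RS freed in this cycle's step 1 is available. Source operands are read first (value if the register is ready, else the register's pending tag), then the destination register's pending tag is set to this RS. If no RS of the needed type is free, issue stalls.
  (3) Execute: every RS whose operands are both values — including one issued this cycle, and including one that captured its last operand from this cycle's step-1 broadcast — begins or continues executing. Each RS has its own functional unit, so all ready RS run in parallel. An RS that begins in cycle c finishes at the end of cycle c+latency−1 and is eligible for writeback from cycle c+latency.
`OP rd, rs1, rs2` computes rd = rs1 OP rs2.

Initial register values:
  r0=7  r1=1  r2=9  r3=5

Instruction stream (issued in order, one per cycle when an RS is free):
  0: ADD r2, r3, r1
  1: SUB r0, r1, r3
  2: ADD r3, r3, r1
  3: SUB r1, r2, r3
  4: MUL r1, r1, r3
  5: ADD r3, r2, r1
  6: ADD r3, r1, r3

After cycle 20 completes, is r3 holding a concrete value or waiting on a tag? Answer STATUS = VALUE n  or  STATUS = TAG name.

  c1: issue ADD r2<-Add1  regs: r0:7,r1:1,r2:Add1,r3:5
  c2: issue SUB r0<-Add2  regs: r0:Add2,r1:1,r2:Add1,r3:5
  c3: issue ADD r3<-Add3  regs: r0:Add2,r1:1,r2:Add1,r3:Add3
  c4: CDB Add1=6; issue SUB r1<-Add1  regs: r0:Add2,r1:Add1,r2:6,r3:Add3
  c5: CDB Add2=-4; issue MUL r1<-Mul1  regs: r0:-4,r1:Mul1,r2:6,r3:Add3
  c6: CDB Add3=6; issue ADD r3<-Add2  regs: r0:-4,r1:Mul1,r2:6,r3:Add2
  c7: issue ADD r3<-Add3  regs: r0:-4,r1:Mul1,r2:6,r3:Add3
  c8: -  regs: r0:-4,r1:Mul1,r2:6,r3:Add3
  c9: CDB Add1=0  regs: r0:-4,r1:Mul1,r2:6,r3:Add3
  c10: -  regs: r0:-4,r1:Mul1,r2:6,r3:Add3
  c11: -  regs: r0:-4,r1:Mul1,r2:6,r3:Add3
  c12: -  regs: r0:-4,r1:Mul1,r2:6,r3:Add3
  c13: -  regs: r0:-4,r1:Mul1,r2:6,r3:Add3
  c14: CDB Mul1=0  regs: r0:-4,r1:0,r2:6,r3:Add3
  c15: -  regs: r0:-4,r1:0,r2:6,r3:Add3
  c16: -  regs: r0:-4,r1:0,r2:6,r3:Add3
  c17: CDB Add2=6  regs: r0:-4,r1:0,r2:6,r3:Add3
  c18: -  regs: r0:-4,r1:0,r2:6,r3:Add3
  c19: -  regs: r0:-4,r1:0,r2:6,r3:Add3
  c20: CDB Add3=6  regs: r0:-4,r1:0,r2:6,r3:6

STATUS = VALUE 6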